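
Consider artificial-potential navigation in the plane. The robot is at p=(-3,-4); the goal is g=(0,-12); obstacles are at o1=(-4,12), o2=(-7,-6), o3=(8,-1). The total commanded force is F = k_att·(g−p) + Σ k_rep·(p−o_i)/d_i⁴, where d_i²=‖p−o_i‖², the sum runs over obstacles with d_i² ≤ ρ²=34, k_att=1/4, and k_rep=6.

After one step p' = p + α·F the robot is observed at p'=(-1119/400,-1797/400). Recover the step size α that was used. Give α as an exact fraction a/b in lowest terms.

F_att = 1/4·(g−p) = 1/4·(3,-8) = (0.7500,-2.0000)
o1: d²=257 > ρ²=34 → inactive
o2: d²=20 ≤ ρ²=34; F_rep = 6·(4,2)/20² = (0.0600,0.0300)
o3: d²=130 > ρ²=34 → inactive
F = F_att + ΣF_rep = (0.8100,-1.9700)
Δp = p'−p = (0.2025,-0.4925); α = Δx/Fx = (81/400) / (81/100) = 1/4
check: Δy/Fy = (-197/400) / (-197/100) = 1/4 ✓

α = 1/4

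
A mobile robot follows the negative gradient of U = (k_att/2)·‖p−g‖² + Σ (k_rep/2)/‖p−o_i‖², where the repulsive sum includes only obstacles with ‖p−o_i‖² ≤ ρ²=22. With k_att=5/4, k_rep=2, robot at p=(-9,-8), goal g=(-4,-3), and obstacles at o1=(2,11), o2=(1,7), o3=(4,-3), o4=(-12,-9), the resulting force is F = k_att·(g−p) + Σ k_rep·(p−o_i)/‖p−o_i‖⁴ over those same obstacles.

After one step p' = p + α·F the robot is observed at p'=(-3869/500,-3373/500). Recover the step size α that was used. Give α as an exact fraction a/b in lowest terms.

α = 1/5

F_att = 5/4·(g−p) = 5/4·(5,5) = (6.2500,6.2500)
o1: d²=482 > ρ²=22 → inactive
o2: d²=325 > ρ²=22 → inactive
o3: d²=194 > ρ²=22 → inactive
o4: d²=10 ≤ ρ²=22; F_rep = 2·(3,1)/10² = (0.0600,0.0200)
F = F_att + ΣF_rep = (6.3100,6.2700)
Δp = p'−p = (1.2620,1.2540); α = Δx/Fx = (631/500) / (631/100) = 1/5
check: Δy/Fy = (627/500) / (627/100) = 1/5 ✓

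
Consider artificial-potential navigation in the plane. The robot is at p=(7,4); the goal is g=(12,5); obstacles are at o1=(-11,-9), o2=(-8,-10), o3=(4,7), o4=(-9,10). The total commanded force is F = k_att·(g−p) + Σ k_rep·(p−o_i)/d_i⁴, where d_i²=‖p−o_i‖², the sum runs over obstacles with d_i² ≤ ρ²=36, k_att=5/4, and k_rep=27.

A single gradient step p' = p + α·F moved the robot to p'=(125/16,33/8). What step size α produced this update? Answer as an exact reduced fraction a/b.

α = 1/8

F_att = 5/4·(g−p) = 5/4·(5,1) = (6.2500,1.2500)
o1: d²=493 > ρ²=36 → inactive
o2: d²=421 > ρ²=36 → inactive
o3: d²=18 ≤ ρ²=36; F_rep = 27·(3,-3)/18² = (0.2500,-0.2500)
o4: d²=292 > ρ²=36 → inactive
F = F_att + ΣF_rep = (6.5000,1.0000)
Δp = p'−p = (0.8125,0.1250); α = Δx/Fx = (13/16) / (13/2) = 1/8
check: Δy/Fy = (1/8) / (1) = 1/8 ✓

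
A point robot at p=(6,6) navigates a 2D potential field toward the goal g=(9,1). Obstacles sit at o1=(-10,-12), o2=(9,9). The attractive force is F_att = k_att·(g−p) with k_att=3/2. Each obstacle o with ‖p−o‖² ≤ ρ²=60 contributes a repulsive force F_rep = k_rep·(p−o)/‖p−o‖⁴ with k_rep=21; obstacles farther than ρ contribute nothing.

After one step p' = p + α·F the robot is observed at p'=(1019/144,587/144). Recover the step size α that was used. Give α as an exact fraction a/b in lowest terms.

α = 1/4

F_att = 3/2·(g−p) = 3/2·(3,-5) = (4.5000,-7.5000)
o1: d²=580 > ρ²=60 → inactive
o2: d²=18 ≤ ρ²=60; F_rep = 21·(-3,-3)/18² = (-0.1944,-0.1944)
F = F_att + ΣF_rep = (4.3056,-7.6944)
Δp = p'−p = (1.0764,-1.9236); α = Δx/Fx = (155/144) / (155/36) = 1/4
check: Δy/Fy = (-277/144) / (-277/36) = 1/4 ✓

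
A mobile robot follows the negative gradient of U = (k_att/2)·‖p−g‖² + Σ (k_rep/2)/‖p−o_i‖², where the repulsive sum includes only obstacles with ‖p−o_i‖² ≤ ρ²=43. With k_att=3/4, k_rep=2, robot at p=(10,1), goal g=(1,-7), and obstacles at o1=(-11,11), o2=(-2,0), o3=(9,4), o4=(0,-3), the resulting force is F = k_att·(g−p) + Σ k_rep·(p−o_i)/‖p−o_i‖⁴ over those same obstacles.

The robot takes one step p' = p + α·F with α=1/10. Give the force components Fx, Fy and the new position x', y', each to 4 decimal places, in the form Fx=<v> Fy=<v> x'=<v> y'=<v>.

Fx=-6.7300 Fy=-6.0600 x'=9.3270 y'=0.3940

F_att = 3/4·(g−p) = 3/4·(-9,-8) = (-6.7500,-6.0000)
o1: d²=541 > ρ²=43 → inactive
o2: d²=145 > ρ²=43 → inactive
o3: d²=10 ≤ ρ²=43; F_rep = 2·(1,-3)/10² = (0.0200,-0.0600)
o4: d²=116 > ρ²=43 → inactive
F = F_att + ΣF_rep = (-6.7300,-6.0600)
p' = p + 1/10·F = (9.3270,0.3940)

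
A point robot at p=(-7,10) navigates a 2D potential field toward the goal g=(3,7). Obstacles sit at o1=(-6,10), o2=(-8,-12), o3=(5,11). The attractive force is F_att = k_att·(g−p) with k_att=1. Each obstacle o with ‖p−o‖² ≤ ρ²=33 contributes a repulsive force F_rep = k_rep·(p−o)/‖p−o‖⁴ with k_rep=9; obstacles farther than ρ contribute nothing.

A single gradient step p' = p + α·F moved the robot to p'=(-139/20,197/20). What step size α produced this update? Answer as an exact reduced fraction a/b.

α = 1/20

F_att = 1·(g−p) = 1·(10,-3) = (10.0000,-3.0000)
o1: d²=1 ≤ ρ²=33; F_rep = 9·(-1,0)/1² = (-9.0000,0.0000)
o2: d²=485 > ρ²=33 → inactive
o3: d²=145 > ρ²=33 → inactive
F = F_att + ΣF_rep = (1.0000,-3.0000)
Δp = p'−p = (0.0500,-0.1500); α = Δx/Fx = (1/20) / (1) = 1/20
check: Δy/Fy = (-3/20) / (-3) = 1/20 ✓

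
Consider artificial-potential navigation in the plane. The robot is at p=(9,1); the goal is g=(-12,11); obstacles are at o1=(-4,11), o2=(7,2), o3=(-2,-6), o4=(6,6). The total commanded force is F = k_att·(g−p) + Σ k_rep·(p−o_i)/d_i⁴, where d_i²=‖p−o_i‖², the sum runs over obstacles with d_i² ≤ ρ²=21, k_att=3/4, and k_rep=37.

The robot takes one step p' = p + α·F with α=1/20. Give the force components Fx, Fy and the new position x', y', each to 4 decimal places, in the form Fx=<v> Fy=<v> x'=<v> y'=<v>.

Fx=-12.7900 Fy=6.0200 x'=8.3605 y'=1.3010

F_att = 3/4·(g−p) = 3/4·(-21,10) = (-15.7500,7.5000)
o1: d²=269 > ρ²=21 → inactive
o2: d²=5 ≤ ρ²=21; F_rep = 37·(2,-1)/5² = (2.9600,-1.4800)
o3: d²=170 > ρ²=21 → inactive
o4: d²=34 > ρ²=21 → inactive
F = F_att + ΣF_rep = (-12.7900,6.0200)
p' = p + 1/20·F = (8.3605,1.3010)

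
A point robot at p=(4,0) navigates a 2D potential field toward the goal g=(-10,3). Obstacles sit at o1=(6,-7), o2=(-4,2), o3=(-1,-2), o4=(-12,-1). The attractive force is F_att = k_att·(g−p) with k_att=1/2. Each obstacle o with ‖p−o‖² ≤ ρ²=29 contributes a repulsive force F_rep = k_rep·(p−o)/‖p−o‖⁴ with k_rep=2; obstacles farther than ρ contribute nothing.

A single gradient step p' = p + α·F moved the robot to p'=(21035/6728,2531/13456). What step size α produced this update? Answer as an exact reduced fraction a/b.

α = 1/8

F_att = 1/2·(g−p) = 1/2·(-14,3) = (-7.0000,1.5000)
o1: d²=53 > ρ²=29 → inactive
o2: d²=68 > ρ²=29 → inactive
o3: d²=29 ≤ ρ²=29; F_rep = 2·(5,2)/29² = (0.0119,0.0048)
o4: d²=257 > ρ²=29 → inactive
F = F_att + ΣF_rep = (-6.9881,1.5048)
Δp = p'−p = (-0.8735,0.1881); α = Δx/Fx = (-5877/6728) / (-5877/841) = 1/8
check: Δy/Fy = (2531/13456) / (2531/1682) = 1/8 ✓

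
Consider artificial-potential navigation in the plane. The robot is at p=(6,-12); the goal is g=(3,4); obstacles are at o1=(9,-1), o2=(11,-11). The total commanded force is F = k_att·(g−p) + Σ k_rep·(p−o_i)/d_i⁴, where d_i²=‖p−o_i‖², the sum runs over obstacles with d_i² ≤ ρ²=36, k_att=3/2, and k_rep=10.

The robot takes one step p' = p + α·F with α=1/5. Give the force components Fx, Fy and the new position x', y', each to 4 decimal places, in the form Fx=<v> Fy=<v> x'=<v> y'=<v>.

Fx=-4.5740 Fy=23.9852 x'=5.0852 y'=-7.2030

F_att = 3/2·(g−p) = 3/2·(-3,16) = (-4.5000,24.0000)
o1: d²=130 > ρ²=36 → inactive
o2: d²=26 ≤ ρ²=36; F_rep = 10·(-5,-1)/26² = (-0.0740,-0.0148)
F = F_att + ΣF_rep = (-4.5740,23.9852)
p' = p + 1/5·F = (5.0852,-7.2030)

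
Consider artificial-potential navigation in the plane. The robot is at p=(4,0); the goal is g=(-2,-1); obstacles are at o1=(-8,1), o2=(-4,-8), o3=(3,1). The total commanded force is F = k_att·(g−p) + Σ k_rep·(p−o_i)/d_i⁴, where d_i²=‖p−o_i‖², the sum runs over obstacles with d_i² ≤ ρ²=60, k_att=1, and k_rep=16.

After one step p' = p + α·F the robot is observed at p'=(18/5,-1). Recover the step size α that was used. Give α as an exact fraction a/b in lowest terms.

F_att = 1·(g−p) = 1·(-6,-1) = (-6.0000,-1.0000)
o1: d²=145 > ρ²=60 → inactive
o2: d²=128 > ρ²=60 → inactive
o3: d²=2 ≤ ρ²=60; F_rep = 16·(1,-1)/2² = (4.0000,-4.0000)
F = F_att + ΣF_rep = (-2.0000,-5.0000)
Δp = p'−p = (-0.4000,-1.0000); α = Δx/Fx = (-2/5) / (-2) = 1/5
check: Δy/Fy = (-1) / (-5) = 1/5 ✓

α = 1/5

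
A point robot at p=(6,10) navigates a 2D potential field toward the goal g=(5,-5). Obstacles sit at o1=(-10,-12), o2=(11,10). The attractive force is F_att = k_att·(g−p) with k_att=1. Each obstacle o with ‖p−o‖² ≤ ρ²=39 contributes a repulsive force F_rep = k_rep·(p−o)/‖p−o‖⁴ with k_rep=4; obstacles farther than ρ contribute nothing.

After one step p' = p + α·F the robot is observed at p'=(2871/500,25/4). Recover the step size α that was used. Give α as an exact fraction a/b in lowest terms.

α = 1/4

F_att = 1·(g−p) = 1·(-1,-15) = (-1.0000,-15.0000)
o1: d²=740 > ρ²=39 → inactive
o2: d²=25 ≤ ρ²=39; F_rep = 4·(-5,0)/25² = (-0.0320,0.0000)
F = F_att + ΣF_rep = (-1.0320,-15.0000)
Δp = p'−p = (-0.2580,-3.7500); α = Δx/Fx = (-129/500) / (-129/125) = 1/4
check: Δy/Fy = (-15/4) / (-15) = 1/4 ✓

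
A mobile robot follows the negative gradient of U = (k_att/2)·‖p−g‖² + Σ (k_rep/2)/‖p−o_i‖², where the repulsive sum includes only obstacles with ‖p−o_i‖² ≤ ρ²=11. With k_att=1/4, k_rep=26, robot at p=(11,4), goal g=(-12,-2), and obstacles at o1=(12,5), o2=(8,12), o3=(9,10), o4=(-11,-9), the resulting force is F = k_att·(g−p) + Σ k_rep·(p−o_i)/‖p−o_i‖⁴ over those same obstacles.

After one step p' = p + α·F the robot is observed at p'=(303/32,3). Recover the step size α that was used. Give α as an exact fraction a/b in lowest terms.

α = 1/8

F_att = 1/4·(g−p) = 1/4·(-23,-6) = (-5.7500,-1.5000)
o1: d²=2 ≤ ρ²=11; F_rep = 26·(-1,-1)/2² = (-6.5000,-6.5000)
o2: d²=73 > ρ²=11 → inactive
o3: d²=40 > ρ²=11 → inactive
o4: d²=653 > ρ²=11 → inactive
F = F_att + ΣF_rep = (-12.2500,-8.0000)
Δp = p'−p = (-1.5312,-1.0000); α = Δx/Fx = (-49/32) / (-49/4) = 1/8
check: Δy/Fy = (-1) / (-8) = 1/8 ✓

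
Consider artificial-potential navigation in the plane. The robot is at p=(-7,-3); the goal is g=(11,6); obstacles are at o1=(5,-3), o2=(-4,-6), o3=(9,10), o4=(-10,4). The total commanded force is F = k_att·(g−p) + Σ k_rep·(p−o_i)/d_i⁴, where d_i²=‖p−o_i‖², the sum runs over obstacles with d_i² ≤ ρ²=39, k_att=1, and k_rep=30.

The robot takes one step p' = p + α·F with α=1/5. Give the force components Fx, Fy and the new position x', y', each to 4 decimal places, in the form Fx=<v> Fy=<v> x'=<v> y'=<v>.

F_att = 1·(g−p) = 1·(18,9) = (18.0000,9.0000)
o1: d²=144 > ρ²=39 → inactive
o2: d²=18 ≤ ρ²=39; F_rep = 30·(-3,3)/18² = (-0.2778,0.2778)
o3: d²=425 > ρ²=39 → inactive
o4: d²=58 > ρ²=39 → inactive
F = F_att + ΣF_rep = (17.7222,9.2778)
p' = p + 1/5·F = (-3.4556,-1.1444)

Fx=17.7222 Fy=9.2778 x'=-3.4556 y'=-1.1444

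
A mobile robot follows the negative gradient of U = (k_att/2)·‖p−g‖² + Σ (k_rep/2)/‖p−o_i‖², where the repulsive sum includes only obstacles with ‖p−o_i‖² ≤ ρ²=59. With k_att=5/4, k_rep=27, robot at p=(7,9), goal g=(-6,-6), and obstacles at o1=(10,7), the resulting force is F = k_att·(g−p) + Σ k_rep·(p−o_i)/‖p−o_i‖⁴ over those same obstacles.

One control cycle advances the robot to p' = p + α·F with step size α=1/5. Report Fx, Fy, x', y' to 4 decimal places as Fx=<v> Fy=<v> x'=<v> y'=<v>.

Fx=-16.7293 Fy=-18.4305 x'=3.6541 y'=5.3139

F_att = 5/4·(g−p) = 5/4·(-13,-15) = (-16.2500,-18.7500)
o1: d²=13 ≤ ρ²=59; F_rep = 27·(-3,2)/13² = (-0.4793,0.3195)
F = F_att + ΣF_rep = (-16.7293,-18.4305)
p' = p + 1/5·F = (3.6541,5.3139)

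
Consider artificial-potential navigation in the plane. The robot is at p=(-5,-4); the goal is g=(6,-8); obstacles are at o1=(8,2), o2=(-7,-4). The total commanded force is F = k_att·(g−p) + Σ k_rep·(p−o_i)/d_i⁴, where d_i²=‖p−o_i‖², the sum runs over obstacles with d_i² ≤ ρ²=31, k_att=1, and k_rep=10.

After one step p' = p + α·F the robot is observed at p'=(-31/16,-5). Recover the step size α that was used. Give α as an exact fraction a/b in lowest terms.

α = 1/4

F_att = 1·(g−p) = 1·(11,-4) = (11.0000,-4.0000)
o1: d²=205 > ρ²=31 → inactive
o2: d²=4 ≤ ρ²=31; F_rep = 10·(2,0)/4² = (1.2500,0.0000)
F = F_att + ΣF_rep = (12.2500,-4.0000)
Δp = p'−p = (3.0625,-1.0000); α = Δx/Fx = (49/16) / (49/4) = 1/4
check: Δy/Fy = (-1) / (-4) = 1/4 ✓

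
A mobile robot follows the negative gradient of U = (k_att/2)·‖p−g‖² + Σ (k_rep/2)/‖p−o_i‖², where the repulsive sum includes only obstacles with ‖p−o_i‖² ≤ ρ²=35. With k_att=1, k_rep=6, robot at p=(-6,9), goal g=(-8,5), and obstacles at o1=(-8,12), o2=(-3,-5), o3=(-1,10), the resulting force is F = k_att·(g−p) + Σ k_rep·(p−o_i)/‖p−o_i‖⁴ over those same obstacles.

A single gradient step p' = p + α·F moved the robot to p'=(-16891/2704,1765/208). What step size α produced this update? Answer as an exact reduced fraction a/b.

α = 1/8

F_att = 1·(g−p) = 1·(-2,-4) = (-2.0000,-4.0000)
o1: d²=13 ≤ ρ²=35; F_rep = 6·(2,-3)/13² = (0.0710,-0.1065)
o2: d²=205 > ρ²=35 → inactive
o3: d²=26 ≤ ρ²=35; F_rep = 6·(-5,-1)/26² = (-0.0444,-0.0089)
F = F_att + ΣF_rep = (-1.9734,-4.1154)
Δp = p'−p = (-0.2467,-0.5144); α = Δx/Fx = (-667/2704) / (-667/338) = 1/8
check: Δy/Fy = (-107/208) / (-107/26) = 1/8 ✓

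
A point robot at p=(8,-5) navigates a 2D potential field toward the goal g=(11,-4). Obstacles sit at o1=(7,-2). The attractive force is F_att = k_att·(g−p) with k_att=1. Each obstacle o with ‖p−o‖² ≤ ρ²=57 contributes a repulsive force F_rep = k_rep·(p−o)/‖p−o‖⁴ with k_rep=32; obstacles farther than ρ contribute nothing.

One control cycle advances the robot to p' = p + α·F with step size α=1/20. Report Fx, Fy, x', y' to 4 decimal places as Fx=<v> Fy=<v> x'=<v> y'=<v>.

Fx=3.3200 Fy=0.0400 x'=8.1660 y'=-4.9980

F_att = 1·(g−p) = 1·(3,1) = (3.0000,1.0000)
o1: d²=10 ≤ ρ²=57; F_rep = 32·(1,-3)/10² = (0.3200,-0.9600)
F = F_att + ΣF_rep = (3.3200,0.0400)
p' = p + 1/20·F = (8.1660,-4.9980)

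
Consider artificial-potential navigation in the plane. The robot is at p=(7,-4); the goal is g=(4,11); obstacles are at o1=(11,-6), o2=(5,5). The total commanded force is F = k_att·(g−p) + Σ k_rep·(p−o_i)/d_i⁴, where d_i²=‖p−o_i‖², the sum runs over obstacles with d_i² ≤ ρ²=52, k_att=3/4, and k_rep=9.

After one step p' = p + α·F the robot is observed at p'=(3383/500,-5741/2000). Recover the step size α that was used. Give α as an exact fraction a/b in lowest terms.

α = 1/10

F_att = 3/4·(g−p) = 3/4·(-3,15) = (-2.2500,11.2500)
o1: d²=20 ≤ ρ²=52; F_rep = 9·(-4,2)/20² = (-0.0900,0.0450)
o2: d²=85 > ρ²=52 → inactive
F = F_att + ΣF_rep = (-2.3400,11.2950)
Δp = p'−p = (-0.2340,1.1295); α = Δx/Fx = (-117/500) / (-117/50) = 1/10
check: Δy/Fy = (2259/2000) / (2259/200) = 1/10 ✓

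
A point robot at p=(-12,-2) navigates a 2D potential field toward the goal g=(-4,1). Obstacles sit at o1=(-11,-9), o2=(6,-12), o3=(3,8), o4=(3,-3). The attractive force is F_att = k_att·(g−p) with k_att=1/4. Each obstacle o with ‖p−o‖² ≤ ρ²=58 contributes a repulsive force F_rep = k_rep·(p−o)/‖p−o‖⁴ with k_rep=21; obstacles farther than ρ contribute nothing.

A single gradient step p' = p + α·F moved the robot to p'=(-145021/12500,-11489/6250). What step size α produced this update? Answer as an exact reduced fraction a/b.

α = 1/5

F_att = 1/4·(g−p) = 1/4·(8,3) = (2.0000,0.7500)
o1: d²=50 ≤ ρ²=58; F_rep = 21·(-1,7)/50² = (-0.0084,0.0588)
o2: d²=424 > ρ²=58 → inactive
o3: d²=325 > ρ²=58 → inactive
o4: d²=226 > ρ²=58 → inactive
F = F_att + ΣF_rep = (1.9916,0.8088)
Δp = p'−p = (0.3983,0.1618); α = Δx/Fx = (4979/12500) / (4979/2500) = 1/5
check: Δy/Fy = (1011/6250) / (1011/1250) = 1/5 ✓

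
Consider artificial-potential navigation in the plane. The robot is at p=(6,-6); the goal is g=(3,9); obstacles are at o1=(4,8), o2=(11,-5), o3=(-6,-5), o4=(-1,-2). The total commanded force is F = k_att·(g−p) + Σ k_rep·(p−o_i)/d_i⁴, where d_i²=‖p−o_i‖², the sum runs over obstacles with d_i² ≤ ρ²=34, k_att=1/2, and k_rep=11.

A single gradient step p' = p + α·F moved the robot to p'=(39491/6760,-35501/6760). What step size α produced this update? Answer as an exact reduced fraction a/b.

α = 1/10

F_att = 1/2·(g−p) = 1/2·(-3,15) = (-1.5000,7.5000)
o1: d²=200 > ρ²=34 → inactive
o2: d²=26 ≤ ρ²=34; F_rep = 11·(-5,-1)/26² = (-0.0814,-0.0163)
o3: d²=145 > ρ²=34 → inactive
o4: d²=65 > ρ²=34 → inactive
F = F_att + ΣF_rep = (-1.5814,7.4837)
Δp = p'−p = (-0.1581,0.7484); α = Δx/Fx = (-1069/6760) / (-1069/676) = 1/10
check: Δy/Fy = (5059/6760) / (5059/676) = 1/10 ✓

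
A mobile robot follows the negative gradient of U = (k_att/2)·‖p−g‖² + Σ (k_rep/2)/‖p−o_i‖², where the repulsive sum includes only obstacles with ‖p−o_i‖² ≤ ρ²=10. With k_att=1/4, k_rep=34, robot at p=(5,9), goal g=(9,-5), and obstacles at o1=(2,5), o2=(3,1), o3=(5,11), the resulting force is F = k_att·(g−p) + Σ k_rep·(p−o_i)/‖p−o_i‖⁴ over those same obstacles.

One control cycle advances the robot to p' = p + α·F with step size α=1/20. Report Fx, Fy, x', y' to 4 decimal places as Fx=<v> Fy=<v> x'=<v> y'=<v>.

F_att = 1/4·(g−p) = 1/4·(4,-14) = (1.0000,-3.5000)
o1: d²=25 > ρ²=10 → inactive
o2: d²=68 > ρ²=10 → inactive
o3: d²=4 ≤ ρ²=10; F_rep = 34·(0,-2)/4² = (0.0000,-4.2500)
F = F_att + ΣF_rep = (1.0000,-7.7500)
p' = p + 1/20·F = (5.0500,8.6125)

Fx=1.0000 Fy=-7.7500 x'=5.0500 y'=8.6125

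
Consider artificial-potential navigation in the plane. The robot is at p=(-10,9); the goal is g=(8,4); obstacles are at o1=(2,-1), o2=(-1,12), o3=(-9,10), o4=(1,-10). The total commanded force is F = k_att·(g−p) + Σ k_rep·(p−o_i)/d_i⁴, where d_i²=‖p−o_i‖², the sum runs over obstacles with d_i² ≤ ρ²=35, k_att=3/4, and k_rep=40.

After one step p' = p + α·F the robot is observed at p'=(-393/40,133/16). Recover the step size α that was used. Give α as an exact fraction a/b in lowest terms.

α = 1/20

F_att = 3/4·(g−p) = 3/4·(18,-5) = (13.5000,-3.7500)
o1: d²=244 > ρ²=35 → inactive
o2: d²=90 > ρ²=35 → inactive
o3: d²=2 ≤ ρ²=35; F_rep = 40·(-1,-1)/2² = (-10.0000,-10.0000)
o4: d²=482 > ρ²=35 → inactive
F = F_att + ΣF_rep = (3.5000,-13.7500)
Δp = p'−p = (0.1750,-0.6875); α = Δx/Fx = (7/40) / (7/2) = 1/20
check: Δy/Fy = (-11/16) / (-55/4) = 1/20 ✓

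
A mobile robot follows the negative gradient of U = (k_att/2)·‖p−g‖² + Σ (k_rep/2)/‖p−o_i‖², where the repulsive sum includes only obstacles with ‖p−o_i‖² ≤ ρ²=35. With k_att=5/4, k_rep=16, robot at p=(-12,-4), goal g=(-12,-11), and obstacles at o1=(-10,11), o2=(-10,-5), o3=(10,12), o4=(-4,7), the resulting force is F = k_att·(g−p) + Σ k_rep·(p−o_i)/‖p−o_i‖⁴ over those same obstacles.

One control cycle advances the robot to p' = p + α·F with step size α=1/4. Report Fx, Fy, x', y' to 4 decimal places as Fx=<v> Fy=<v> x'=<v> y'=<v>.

Fx=-1.2800 Fy=-8.1100 x'=-12.3200 y'=-6.0275

F_att = 5/4·(g−p) = 5/4·(0,-7) = (0.0000,-8.7500)
o1: d²=229 > ρ²=35 → inactive
o2: d²=5 ≤ ρ²=35; F_rep = 16·(-2,1)/5² = (-1.2800,0.6400)
o3: d²=740 > ρ²=35 → inactive
o4: d²=185 > ρ²=35 → inactive
F = F_att + ΣF_rep = (-1.2800,-8.1100)
p' = p + 1/4·F = (-12.3200,-6.0275)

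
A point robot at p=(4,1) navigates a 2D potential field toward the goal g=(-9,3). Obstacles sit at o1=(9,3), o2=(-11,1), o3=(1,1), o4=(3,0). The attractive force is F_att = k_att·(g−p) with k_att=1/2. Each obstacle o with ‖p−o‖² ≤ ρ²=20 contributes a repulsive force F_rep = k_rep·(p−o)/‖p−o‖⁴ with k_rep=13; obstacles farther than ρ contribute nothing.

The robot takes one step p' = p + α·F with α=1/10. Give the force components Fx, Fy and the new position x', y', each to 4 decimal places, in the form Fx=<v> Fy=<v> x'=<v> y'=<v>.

Fx=-2.7685 Fy=4.2500 x'=3.7231 y'=1.4250

F_att = 1/2·(g−p) = 1/2·(-13,2) = (-6.5000,1.0000)
o1: d²=29 > ρ²=20 → inactive
o2: d²=225 > ρ²=20 → inactive
o3: d²=9 ≤ ρ²=20; F_rep = 13·(3,0)/9² = (0.4815,0.0000)
o4: d²=2 ≤ ρ²=20; F_rep = 13·(1,1)/2² = (3.2500,3.2500)
F = F_att + ΣF_rep = (-2.7685,4.2500)
p' = p + 1/10·F = (3.7231,1.4250)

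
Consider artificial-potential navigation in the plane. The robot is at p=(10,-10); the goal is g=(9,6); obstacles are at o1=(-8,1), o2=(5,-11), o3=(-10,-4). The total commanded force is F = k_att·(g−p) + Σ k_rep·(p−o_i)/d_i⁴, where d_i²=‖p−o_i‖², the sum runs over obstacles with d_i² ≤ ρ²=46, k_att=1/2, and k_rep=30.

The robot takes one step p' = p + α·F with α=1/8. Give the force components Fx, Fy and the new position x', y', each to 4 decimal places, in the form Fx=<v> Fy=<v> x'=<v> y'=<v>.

Fx=-0.2781 Fy=8.0444 x'=9.9652 y'=-8.9945

F_att = 1/2·(g−p) = 1/2·(-1,16) = (-0.5000,8.0000)
o1: d²=445 > ρ²=46 → inactive
o2: d²=26 ≤ ρ²=46; F_rep = 30·(5,1)/26² = (0.2219,0.0444)
o3: d²=436 > ρ²=46 → inactive
F = F_att + ΣF_rep = (-0.2781,8.0444)
p' = p + 1/8·F = (9.9652,-8.9945)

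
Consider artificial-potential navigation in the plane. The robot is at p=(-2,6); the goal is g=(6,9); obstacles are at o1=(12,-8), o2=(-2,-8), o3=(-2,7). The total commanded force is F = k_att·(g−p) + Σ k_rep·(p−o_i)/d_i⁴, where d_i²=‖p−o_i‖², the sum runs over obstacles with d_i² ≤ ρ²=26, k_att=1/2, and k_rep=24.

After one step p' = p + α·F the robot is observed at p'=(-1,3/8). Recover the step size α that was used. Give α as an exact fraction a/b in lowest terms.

α = 1/4

F_att = 1/2·(g−p) = 1/2·(8,3) = (4.0000,1.5000)
o1: d²=392 > ρ²=26 → inactive
o2: d²=196 > ρ²=26 → inactive
o3: d²=1 ≤ ρ²=26; F_rep = 24·(0,-1)/1² = (0.0000,-24.0000)
F = F_att + ΣF_rep = (4.0000,-22.5000)
Δp = p'−p = (1.0000,-5.6250); α = Δx/Fx = (1) / (4) = 1/4
check: Δy/Fy = (-45/8) / (-45/2) = 1/4 ✓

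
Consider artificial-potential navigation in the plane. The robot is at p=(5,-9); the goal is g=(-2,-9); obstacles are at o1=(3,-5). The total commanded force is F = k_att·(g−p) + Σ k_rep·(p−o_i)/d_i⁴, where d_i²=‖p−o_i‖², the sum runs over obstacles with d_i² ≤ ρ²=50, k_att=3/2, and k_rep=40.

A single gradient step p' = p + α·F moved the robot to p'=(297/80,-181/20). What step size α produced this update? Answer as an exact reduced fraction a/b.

F_att = 3/2·(g−p) = 3/2·(-7,0) = (-10.5000,0.0000)
o1: d²=20 ≤ ρ²=50; F_rep = 40·(2,-4)/20² = (0.2000,-0.4000)
F = F_att + ΣF_rep = (-10.3000,-0.4000)
Δp = p'−p = (-1.2875,-0.0500); α = Δx/Fx = (-103/80) / (-103/10) = 1/8
check: Δy/Fy = (-1/20) / (-2/5) = 1/8 ✓

α = 1/8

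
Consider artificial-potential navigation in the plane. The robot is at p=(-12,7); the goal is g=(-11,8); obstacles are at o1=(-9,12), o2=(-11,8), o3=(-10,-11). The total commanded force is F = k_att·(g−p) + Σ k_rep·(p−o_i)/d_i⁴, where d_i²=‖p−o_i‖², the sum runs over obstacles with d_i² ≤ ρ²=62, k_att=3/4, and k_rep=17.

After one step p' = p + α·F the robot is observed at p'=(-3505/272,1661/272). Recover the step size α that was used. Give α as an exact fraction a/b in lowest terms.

F_att = 3/4·(g−p) = 3/4·(1,1) = (0.7500,0.7500)
o1: d²=34 ≤ ρ²=62; F_rep = 17·(-3,-5)/34² = (-0.0441,-0.0735)
o2: d²=2 ≤ ρ²=62; F_rep = 17·(-1,-1)/2² = (-4.2500,-4.2500)
o3: d²=328 > ρ²=62 → inactive
F = F_att + ΣF_rep = (-3.5441,-3.5735)
Δp = p'−p = (-0.8860,-0.8934); α = Δx/Fx = (-241/272) / (-241/68) = 1/4
check: Δy/Fy = (-243/272) / (-243/68) = 1/4 ✓

α = 1/4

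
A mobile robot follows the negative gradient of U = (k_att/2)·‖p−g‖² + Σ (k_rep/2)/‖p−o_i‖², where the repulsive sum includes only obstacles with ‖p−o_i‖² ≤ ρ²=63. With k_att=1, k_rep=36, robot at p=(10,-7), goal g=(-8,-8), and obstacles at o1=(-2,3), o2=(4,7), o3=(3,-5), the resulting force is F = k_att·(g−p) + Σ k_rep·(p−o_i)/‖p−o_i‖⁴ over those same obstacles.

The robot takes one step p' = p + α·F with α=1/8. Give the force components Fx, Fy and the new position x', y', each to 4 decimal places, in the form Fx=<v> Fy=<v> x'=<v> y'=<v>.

Fx=-17.9103 Fy=-1.0256 x'=7.7612 y'=-7.1282

F_att = 1·(g−p) = 1·(-18,-1) = (-18.0000,-1.0000)
o1: d²=244 > ρ²=63 → inactive
o2: d²=232 > ρ²=63 → inactive
o3: d²=53 ≤ ρ²=63; F_rep = 36·(7,-2)/53² = (0.0897,-0.0256)
F = F_att + ΣF_rep = (-17.9103,-1.0256)
p' = p + 1/8·F = (7.7612,-7.1282)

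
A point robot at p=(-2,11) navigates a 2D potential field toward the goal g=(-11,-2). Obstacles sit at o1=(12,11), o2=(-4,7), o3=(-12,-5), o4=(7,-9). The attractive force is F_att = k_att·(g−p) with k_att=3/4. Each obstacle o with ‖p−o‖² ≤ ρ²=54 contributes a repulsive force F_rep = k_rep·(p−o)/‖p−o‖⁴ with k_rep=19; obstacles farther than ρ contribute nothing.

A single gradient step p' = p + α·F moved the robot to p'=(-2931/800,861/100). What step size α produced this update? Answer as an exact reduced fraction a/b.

F_att = 3/4·(g−p) = 3/4·(-9,-13) = (-6.7500,-9.7500)
o1: d²=196 > ρ²=54 → inactive
o2: d²=20 ≤ ρ²=54; F_rep = 19·(2,4)/20² = (0.0950,0.1900)
o3: d²=356 > ρ²=54 → inactive
o4: d²=481 > ρ²=54 → inactive
F = F_att + ΣF_rep = (-6.6550,-9.5600)
Δp = p'−p = (-1.6638,-2.3900); α = Δx/Fx = (-1331/800) / (-1331/200) = 1/4
check: Δy/Fy = (-239/100) / (-239/25) = 1/4 ✓

α = 1/4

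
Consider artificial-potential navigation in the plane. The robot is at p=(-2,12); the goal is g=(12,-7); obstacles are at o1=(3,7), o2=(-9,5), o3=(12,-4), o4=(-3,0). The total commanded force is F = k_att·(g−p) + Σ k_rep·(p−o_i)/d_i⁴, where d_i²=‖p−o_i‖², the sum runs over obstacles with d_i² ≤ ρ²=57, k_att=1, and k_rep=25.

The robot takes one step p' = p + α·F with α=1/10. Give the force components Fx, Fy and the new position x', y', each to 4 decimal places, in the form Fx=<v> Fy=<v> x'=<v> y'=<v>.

F_att = 1·(g−p) = 1·(14,-19) = (14.0000,-19.0000)
o1: d²=50 ≤ ρ²=57; F_rep = 25·(-5,5)/50² = (-0.0500,0.0500)
o2: d²=98 > ρ²=57 → inactive
o3: d²=452 > ρ²=57 → inactive
o4: d²=145 > ρ²=57 → inactive
F = F_att + ΣF_rep = (13.9500,-18.9500)
p' = p + 1/10·F = (-0.6050,10.1050)

Fx=13.9500 Fy=-18.9500 x'=-0.6050 y'=10.1050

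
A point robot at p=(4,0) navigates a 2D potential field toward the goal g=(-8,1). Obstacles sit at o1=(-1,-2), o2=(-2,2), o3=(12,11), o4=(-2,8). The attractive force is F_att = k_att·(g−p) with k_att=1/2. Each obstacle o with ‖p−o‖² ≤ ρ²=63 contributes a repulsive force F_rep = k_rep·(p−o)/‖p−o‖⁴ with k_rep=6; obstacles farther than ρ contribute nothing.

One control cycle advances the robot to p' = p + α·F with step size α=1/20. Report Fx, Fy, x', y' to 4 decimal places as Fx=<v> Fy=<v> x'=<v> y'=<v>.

F_att = 1/2·(g−p) = 1/2·(-12,1) = (-6.0000,0.5000)
o1: d²=29 ≤ ρ²=63; F_rep = 6·(5,2)/29² = (0.0357,0.0143)
o2: d²=40 ≤ ρ²=63; F_rep = 6·(6,-2)/40² = (0.0225,-0.0075)
o3: d²=185 > ρ²=63 → inactive
o4: d²=100 > ρ²=63 → inactive
F = F_att + ΣF_rep = (-5.9418,0.5068)
p' = p + 1/20·F = (3.7029,0.0253)

Fx=-5.9418 Fy=0.5068 x'=3.7029 y'=0.0253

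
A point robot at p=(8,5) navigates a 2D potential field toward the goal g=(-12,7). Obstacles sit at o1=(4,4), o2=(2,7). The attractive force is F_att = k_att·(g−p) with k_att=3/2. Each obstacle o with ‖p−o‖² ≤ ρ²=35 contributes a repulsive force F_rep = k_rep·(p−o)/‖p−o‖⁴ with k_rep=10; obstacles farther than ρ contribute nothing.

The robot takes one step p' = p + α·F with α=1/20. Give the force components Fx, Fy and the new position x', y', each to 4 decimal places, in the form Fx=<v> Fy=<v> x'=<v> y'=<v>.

F_att = 3/2·(g−p) = 3/2·(-20,2) = (-30.0000,3.0000)
o1: d²=17 ≤ ρ²=35; F_rep = 10·(4,1)/17² = (0.1384,0.0346)
o2: d²=40 > ρ²=35 → inactive
F = F_att + ΣF_rep = (-29.8616,3.0346)
p' = p + 1/20·F = (6.5069,5.1517)

Fx=-29.8616 Fy=3.0346 x'=6.5069 y'=5.1517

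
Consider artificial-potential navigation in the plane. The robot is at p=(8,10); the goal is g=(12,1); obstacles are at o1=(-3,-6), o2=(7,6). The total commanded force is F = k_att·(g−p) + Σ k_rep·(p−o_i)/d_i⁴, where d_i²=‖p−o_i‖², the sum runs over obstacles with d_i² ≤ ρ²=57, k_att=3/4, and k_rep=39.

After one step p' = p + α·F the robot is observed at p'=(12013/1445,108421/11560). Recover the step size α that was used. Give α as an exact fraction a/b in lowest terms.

α = 1/10

F_att = 3/4·(g−p) = 3/4·(4,-9) = (3.0000,-6.7500)
o1: d²=377 > ρ²=57 → inactive
o2: d²=17 ≤ ρ²=57; F_rep = 39·(1,4)/17² = (0.1349,0.5398)
F = F_att + ΣF_rep = (3.1349,-6.2102)
Δp = p'−p = (0.3135,-0.6210); α = Δx/Fx = (453/1445) / (906/289) = 1/10
check: Δy/Fy = (-7179/11560) / (-7179/1156) = 1/10 ✓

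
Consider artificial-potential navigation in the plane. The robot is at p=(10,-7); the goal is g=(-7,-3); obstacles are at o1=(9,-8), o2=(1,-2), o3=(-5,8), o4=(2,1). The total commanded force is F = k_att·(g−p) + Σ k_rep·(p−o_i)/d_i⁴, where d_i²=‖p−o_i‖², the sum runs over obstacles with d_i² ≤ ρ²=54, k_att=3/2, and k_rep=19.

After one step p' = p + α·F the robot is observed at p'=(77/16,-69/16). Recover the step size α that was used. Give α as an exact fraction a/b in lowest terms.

α = 1/4

F_att = 3/2·(g−p) = 3/2·(-17,4) = (-25.5000,6.0000)
o1: d²=2 ≤ ρ²=54; F_rep = 19·(1,1)/2² = (4.7500,4.7500)
o2: d²=106 > ρ²=54 → inactive
o3: d²=450 > ρ²=54 → inactive
o4: d²=128 > ρ²=54 → inactive
F = F_att + ΣF_rep = (-20.7500,10.7500)
Δp = p'−p = (-5.1875,2.6875); α = Δx/Fx = (-83/16) / (-83/4) = 1/4
check: Δy/Fy = (43/16) / (43/4) = 1/4 ✓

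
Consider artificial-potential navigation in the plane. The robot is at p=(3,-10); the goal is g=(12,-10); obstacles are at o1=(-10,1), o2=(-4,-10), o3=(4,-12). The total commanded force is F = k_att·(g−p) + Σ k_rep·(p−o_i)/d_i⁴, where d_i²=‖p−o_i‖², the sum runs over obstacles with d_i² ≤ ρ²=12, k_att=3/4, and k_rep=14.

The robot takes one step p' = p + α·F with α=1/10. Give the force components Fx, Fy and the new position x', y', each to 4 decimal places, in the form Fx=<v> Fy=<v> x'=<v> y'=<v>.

Fx=6.1900 Fy=1.1200 x'=3.6190 y'=-9.8880

F_att = 3/4·(g−p) = 3/4·(9,0) = (6.7500,0.0000)
o1: d²=290 > ρ²=12 → inactive
o2: d²=49 > ρ²=12 → inactive
o3: d²=5 ≤ ρ²=12; F_rep = 14·(-1,2)/5² = (-0.5600,1.1200)
F = F_att + ΣF_rep = (6.1900,1.1200)
p' = p + 1/10·F = (3.6190,-9.8880)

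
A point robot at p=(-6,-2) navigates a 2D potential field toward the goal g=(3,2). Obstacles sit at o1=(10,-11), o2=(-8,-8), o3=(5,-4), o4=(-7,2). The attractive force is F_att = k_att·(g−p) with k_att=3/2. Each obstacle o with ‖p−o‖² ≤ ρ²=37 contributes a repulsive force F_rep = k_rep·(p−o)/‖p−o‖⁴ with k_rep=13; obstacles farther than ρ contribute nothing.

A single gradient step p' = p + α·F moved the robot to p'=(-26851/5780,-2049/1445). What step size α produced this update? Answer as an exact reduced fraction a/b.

F_att = 3/2·(g−p) = 3/2·(9,4) = (13.5000,6.0000)
o1: d²=337 > ρ²=37 → inactive
o2: d²=40 > ρ²=37 → inactive
o3: d²=125 > ρ²=37 → inactive
o4: d²=17 ≤ ρ²=37; F_rep = 13·(1,-4)/17² = (0.0450,-0.1799)
F = F_att + ΣF_rep = (13.5450,5.8201)
Δp = p'−p = (1.3545,0.5820); α = Δx/Fx = (7829/5780) / (7829/578) = 1/10
check: Δy/Fy = (841/1445) / (1682/289) = 1/10 ✓

α = 1/10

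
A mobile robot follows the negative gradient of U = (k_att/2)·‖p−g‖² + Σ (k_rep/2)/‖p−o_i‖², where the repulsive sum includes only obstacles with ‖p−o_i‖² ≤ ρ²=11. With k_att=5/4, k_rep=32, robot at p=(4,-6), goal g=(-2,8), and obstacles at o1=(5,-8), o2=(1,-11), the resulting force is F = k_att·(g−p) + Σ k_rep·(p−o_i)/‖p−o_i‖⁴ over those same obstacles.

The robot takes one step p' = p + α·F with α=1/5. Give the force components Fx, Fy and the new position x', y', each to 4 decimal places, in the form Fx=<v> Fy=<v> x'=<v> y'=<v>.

Fx=-8.7800 Fy=20.0600 x'=2.2440 y'=-1.9880

F_att = 5/4·(g−p) = 5/4·(-6,14) = (-7.5000,17.5000)
o1: d²=5 ≤ ρ²=11; F_rep = 32·(-1,2)/5² = (-1.2800,2.5600)
o2: d²=34 > ρ²=11 → inactive
F = F_att + ΣF_rep = (-8.7800,20.0600)
p' = p + 1/5·F = (2.2440,-1.9880)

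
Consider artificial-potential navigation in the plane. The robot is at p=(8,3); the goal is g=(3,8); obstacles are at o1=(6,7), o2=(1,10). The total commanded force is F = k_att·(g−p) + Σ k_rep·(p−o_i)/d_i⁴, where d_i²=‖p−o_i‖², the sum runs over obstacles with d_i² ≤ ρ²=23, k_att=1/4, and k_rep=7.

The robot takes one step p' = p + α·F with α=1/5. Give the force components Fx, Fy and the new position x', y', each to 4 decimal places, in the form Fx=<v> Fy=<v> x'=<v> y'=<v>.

Fx=-1.2150 Fy=1.1800 x'=7.7570 y'=3.2360

F_att = 1/4·(g−p) = 1/4·(-5,5) = (-1.2500,1.2500)
o1: d²=20 ≤ ρ²=23; F_rep = 7·(2,-4)/20² = (0.0350,-0.0700)
o2: d²=98 > ρ²=23 → inactive
F = F_att + ΣF_rep = (-1.2150,1.1800)
p' = p + 1/5·F = (7.7570,3.2360)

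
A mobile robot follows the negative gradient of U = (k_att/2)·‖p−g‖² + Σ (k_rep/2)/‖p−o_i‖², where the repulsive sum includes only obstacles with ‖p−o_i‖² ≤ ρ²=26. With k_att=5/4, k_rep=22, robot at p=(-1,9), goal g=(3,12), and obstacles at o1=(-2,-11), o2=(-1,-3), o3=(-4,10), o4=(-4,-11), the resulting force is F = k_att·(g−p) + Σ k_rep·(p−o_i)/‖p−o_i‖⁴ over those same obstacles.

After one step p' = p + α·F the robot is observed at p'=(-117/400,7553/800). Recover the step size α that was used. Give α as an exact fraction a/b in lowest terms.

F_att = 5/4·(g−p) = 5/4·(4,3) = (5.0000,3.7500)
o1: d²=401 > ρ²=26 → inactive
o2: d²=144 > ρ²=26 → inactive
o3: d²=10 ≤ ρ²=26; F_rep = 22·(3,-1)/10² = (0.6600,-0.2200)
o4: d²=409 > ρ²=26 → inactive
F = F_att + ΣF_rep = (5.6600,3.5300)
Δp = p'−p = (0.7075,0.4412); α = Δx/Fx = (283/400) / (283/50) = 1/8
check: Δy/Fy = (353/800) / (353/100) = 1/8 ✓

α = 1/8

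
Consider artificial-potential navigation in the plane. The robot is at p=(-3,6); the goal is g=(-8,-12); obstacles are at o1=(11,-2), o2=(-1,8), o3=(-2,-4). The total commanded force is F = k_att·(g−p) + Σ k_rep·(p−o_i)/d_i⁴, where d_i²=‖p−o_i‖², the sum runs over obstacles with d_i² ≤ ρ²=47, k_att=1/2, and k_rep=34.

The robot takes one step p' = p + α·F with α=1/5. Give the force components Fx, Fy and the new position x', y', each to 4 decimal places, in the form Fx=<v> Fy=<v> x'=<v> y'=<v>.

F_att = 1/2·(g−p) = 1/2·(-5,-18) = (-2.5000,-9.0000)
o1: d²=260 > ρ²=47 → inactive
o2: d²=8 ≤ ρ²=47; F_rep = 34·(-2,-2)/8² = (-1.0625,-1.0625)
o3: d²=101 > ρ²=47 → inactive
F = F_att + ΣF_rep = (-3.5625,-10.0625)
p' = p + 1/5·F = (-3.7125,3.9875)

Fx=-3.5625 Fy=-10.0625 x'=-3.7125 y'=3.9875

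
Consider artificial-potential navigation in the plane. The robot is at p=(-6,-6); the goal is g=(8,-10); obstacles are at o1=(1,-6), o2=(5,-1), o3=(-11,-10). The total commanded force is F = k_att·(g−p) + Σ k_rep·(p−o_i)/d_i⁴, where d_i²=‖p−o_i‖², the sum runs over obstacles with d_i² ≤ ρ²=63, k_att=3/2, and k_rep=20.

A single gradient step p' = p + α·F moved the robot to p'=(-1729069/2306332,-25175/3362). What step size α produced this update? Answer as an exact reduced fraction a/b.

F_att = 3/2·(g−p) = 3/2·(14,-4) = (21.0000,-6.0000)
o1: d²=49 ≤ ρ²=63; F_rep = 20·(-7,0)/49² = (-0.0583,0.0000)
o2: d²=146 > ρ²=63 → inactive
o3: d²=41 ≤ ρ²=63; F_rep = 20·(5,4)/41² = (0.0595,0.0476)
F = F_att + ΣF_rep = (21.0012,-5.9524)
Δp = p'−p = (5.2503,-1.4881); α = Δx/Fx = (12108923/2306332) / (12108923/576583) = 1/4
check: Δy/Fy = (-5003/3362) / (-10006/1681) = 1/4 ✓

α = 1/4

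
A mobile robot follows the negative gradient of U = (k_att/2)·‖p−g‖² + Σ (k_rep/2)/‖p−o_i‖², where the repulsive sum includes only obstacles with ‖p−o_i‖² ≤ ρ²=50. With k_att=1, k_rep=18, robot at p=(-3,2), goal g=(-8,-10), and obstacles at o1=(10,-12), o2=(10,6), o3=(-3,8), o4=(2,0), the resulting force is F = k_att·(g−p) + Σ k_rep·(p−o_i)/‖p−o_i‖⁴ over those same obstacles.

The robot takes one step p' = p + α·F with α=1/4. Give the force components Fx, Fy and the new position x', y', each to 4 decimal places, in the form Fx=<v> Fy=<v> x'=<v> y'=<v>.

F_att = 1·(g−p) = 1·(-5,-12) = (-5.0000,-12.0000)
o1: d²=365 > ρ²=50 → inactive
o2: d²=185 > ρ²=50 → inactive
o3: d²=36 ≤ ρ²=50; F_rep = 18·(0,-6)/36² = (0.0000,-0.0833)
o4: d²=29 ≤ ρ²=50; F_rep = 18·(-5,2)/29² = (-0.1070,0.0428)
F = F_att + ΣF_rep = (-5.1070,-12.0405)
p' = p + 1/4·F = (-4.2768,-1.0101)

Fx=-5.1070 Fy=-12.0405 x'=-4.2768 y'=-1.0101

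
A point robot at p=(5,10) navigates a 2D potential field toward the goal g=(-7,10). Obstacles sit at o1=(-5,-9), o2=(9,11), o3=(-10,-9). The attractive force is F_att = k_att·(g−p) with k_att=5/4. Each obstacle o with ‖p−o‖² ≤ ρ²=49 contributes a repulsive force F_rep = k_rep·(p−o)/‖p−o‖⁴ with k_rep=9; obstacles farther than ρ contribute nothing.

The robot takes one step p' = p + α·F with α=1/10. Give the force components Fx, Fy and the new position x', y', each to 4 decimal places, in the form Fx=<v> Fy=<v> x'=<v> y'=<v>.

Fx=-15.1246 Fy=-0.0311 x'=3.4875 y'=9.9969

F_att = 5/4·(g−p) = 5/4·(-12,0) = (-15.0000,0.0000)
o1: d²=461 > ρ²=49 → inactive
o2: d²=17 ≤ ρ²=49; F_rep = 9·(-4,-1)/17² = (-0.1246,-0.0311)
o3: d²=586 > ρ²=49 → inactive
F = F_att + ΣF_rep = (-15.1246,-0.0311)
p' = p + 1/10·F = (3.4875,9.9969)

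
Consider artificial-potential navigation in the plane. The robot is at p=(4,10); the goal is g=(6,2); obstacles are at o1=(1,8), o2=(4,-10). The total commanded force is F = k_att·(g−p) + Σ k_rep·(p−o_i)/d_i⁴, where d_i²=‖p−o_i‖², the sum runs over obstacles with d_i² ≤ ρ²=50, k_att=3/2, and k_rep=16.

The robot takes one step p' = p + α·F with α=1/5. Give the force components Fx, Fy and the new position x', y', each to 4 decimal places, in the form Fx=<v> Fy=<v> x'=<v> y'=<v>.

F_att = 3/2·(g−p) = 3/2·(2,-8) = (3.0000,-12.0000)
o1: d²=13 ≤ ρ²=50; F_rep = 16·(3,2)/13² = (0.2840,0.1893)
o2: d²=400 > ρ²=50 → inactive
F = F_att + ΣF_rep = (3.2840,-11.8107)
p' = p + 1/5·F = (4.6568,7.6379)

Fx=3.2840 Fy=-11.8107 x'=4.6568 y'=7.6379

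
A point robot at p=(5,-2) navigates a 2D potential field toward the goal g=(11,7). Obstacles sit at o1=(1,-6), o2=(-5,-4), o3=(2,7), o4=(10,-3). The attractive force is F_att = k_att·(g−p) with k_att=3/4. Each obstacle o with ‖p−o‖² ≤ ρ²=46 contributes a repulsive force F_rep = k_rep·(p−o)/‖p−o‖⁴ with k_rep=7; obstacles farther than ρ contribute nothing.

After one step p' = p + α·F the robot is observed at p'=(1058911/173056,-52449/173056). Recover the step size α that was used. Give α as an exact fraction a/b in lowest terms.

F_att = 3/4·(g−p) = 3/4·(6,9) = (4.5000,6.7500)
o1: d²=32 ≤ ρ²=46; F_rep = 7·(4,4)/32² = (0.0273,0.0273)
o2: d²=104 > ρ²=46 → inactive
o3: d²=90 > ρ²=46 → inactive
o4: d²=26 ≤ ρ²=46; F_rep = 7·(-5,1)/26² = (-0.0518,0.0104)
F = F_att + ΣF_rep = (4.4756,6.7877)
Δp = p'−p = (1.1189,1.6969); α = Δx/Fx = (193631/173056) / (193631/43264) = 1/4
check: Δy/Fy = (293663/173056) / (293663/43264) = 1/4 ✓

α = 1/4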